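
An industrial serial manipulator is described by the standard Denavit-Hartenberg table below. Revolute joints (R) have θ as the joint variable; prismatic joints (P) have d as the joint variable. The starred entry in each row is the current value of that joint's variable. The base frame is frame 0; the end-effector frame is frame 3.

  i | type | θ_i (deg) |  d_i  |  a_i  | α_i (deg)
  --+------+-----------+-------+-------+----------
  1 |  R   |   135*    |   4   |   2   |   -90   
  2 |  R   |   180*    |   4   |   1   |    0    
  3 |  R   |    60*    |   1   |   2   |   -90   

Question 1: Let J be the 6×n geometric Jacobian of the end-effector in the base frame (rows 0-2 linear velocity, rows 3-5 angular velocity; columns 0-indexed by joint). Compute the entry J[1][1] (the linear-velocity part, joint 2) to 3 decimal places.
1.225

axis z_1 = (-0.7071,-0.7071,0.0000); lever o_n−o_1 = (-2.1213,-4.9497,1.7321)
cross product → J_v[:, 1] = (-1.2247,1.2247,2.0000)
J_ω[:, 1] = z_1
entry J[1][1] = 1.2247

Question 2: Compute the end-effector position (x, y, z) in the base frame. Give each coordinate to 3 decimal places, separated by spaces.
after link 1: o_1 = (-1.4142, 1.4142, 4.0000)
after link 2: o_2 = (-3.5355, -2.1213, 4.0000)
after link 3: o_3 = (-3.5355, -3.5355, 5.7321)

-3.536 -3.536 5.732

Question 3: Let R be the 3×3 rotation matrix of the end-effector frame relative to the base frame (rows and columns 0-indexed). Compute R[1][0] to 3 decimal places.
-0.354

End-effector x-axis (col 0 of R) = (0.3536,-0.3536,0.8660)
R[1][0] = -0.3536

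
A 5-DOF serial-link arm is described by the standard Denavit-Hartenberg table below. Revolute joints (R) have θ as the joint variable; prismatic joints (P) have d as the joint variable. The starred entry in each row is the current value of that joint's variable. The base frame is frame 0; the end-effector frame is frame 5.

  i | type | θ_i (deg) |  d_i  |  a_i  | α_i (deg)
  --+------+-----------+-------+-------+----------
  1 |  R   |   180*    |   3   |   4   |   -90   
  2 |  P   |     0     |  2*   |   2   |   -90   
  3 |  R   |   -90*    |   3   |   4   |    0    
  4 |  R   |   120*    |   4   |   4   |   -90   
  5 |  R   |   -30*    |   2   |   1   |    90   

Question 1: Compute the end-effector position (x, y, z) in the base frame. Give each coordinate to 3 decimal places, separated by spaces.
after link 1: o_1 = (-4.0000, 0.0000, 3.0000)
after link 2: o_2 = (-6.0000, -2.0000, 3.0000)
after link 3: o_3 = (-6.0000, -6.0000, 0.0000)
after link 4: o_4 = (-9.4641, -4.0000, -4.0000)
after link 5: o_5 = (-9.2141, -1.8349, -4.5000)

-9.214 -1.835 -4.500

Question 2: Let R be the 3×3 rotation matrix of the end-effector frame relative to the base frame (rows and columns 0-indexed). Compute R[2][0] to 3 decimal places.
-0.500

End-effector x-axis (col 0 of R) = (-0.7500,0.4330,-0.5000)
R[2][0] = -0.5000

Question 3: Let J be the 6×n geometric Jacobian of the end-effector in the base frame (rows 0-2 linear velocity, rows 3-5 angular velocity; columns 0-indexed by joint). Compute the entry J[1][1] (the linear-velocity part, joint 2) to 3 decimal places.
prismatic axis z_1 = (-0.0000,-1.0000,0.0000)
J_v[:, 1] = z_1; J_ω[:, 1] = (0,0,0)
entry J[1][1] = -1.0000

-1.000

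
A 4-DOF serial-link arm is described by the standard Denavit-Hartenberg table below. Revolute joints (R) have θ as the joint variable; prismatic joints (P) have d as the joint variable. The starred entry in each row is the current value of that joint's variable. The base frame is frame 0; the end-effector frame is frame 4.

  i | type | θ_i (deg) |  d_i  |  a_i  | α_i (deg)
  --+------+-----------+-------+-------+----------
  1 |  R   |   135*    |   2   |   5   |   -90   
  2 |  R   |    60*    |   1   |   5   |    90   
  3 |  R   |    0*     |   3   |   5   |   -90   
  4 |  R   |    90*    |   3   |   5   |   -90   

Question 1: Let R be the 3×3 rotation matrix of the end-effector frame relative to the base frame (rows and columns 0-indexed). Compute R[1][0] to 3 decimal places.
End-effector x-axis (col 0 of R) = (0.6124,-0.6124,-0.5000)
R[1][0] = -0.6124

-0.612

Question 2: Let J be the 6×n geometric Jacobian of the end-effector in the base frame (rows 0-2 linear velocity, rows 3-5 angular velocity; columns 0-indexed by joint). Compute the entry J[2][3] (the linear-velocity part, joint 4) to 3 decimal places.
4.330

axis z_3 = (-0.7071,-0.7071,0.0000); lever o_n−o_3 = (0.9405,-5.1832,-2.5000)
cross product → J_v[:, 3] = (1.7678,-1.7678,4.3301)
J_ω[:, 3] = z_3
entry J[2][3] = 4.3301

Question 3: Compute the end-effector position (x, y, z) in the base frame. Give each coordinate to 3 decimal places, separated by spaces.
-8.675 3.018 -7.660

after link 1: o_1 = (-3.5355, 3.5355, 2.0000)
after link 2: o_2 = (-6.0104, 4.5962, -2.3301)
after link 3: o_3 = (-9.6153, 8.2011, -5.1603)
after link 4: o_4 = (-8.6748, 3.0179, -7.6603)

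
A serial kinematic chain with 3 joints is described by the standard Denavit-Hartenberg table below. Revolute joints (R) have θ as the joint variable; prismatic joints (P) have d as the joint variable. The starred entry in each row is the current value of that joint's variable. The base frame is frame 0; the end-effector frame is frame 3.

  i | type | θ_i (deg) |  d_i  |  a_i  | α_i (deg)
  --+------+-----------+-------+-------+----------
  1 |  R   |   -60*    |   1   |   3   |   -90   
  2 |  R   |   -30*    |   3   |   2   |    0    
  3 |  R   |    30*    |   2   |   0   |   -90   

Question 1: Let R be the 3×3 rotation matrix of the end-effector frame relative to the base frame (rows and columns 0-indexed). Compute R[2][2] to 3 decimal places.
-1.000

End-effector z-axis (col 2 of R) = (0.0000,0.0000,-1.0000)
R[2][2] = -1.0000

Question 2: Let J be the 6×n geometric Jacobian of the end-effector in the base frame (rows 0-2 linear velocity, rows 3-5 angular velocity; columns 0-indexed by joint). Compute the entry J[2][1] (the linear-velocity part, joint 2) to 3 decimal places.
axis z_1 = (0.8660,0.5000,0.0000); lever o_n−o_1 = (5.1962,1.0000,1.0000)
cross product → J_v[:, 1] = (0.5000,-0.8660,-1.7321)
J_ω[:, 1] = z_1
entry J[2][1] = -1.7321

-1.732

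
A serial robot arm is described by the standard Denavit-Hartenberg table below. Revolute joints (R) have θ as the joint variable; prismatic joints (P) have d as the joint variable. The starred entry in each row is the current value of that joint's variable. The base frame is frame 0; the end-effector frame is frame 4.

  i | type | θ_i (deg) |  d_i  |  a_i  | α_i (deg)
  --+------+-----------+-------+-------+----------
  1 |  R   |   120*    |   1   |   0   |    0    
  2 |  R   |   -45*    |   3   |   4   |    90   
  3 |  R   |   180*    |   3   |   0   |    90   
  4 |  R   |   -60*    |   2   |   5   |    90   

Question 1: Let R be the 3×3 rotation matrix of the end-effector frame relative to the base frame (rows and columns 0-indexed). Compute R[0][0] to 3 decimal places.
-0.966

End-effector x-axis (col 0 of R) = (-0.9659,-0.2588,0.0000)
R[0][0] = -0.9659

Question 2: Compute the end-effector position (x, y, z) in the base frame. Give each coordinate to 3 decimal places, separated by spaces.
-0.897 1.793 6.000

after link 1: o_1 = (0.0000, 0.0000, 1.0000)
after link 2: o_2 = (1.0353, 3.8637, 4.0000)
after link 3: o_3 = (3.9331, 3.0872, 4.0000)
after link 4: o_4 = (-0.8966, 1.7932, 6.0000)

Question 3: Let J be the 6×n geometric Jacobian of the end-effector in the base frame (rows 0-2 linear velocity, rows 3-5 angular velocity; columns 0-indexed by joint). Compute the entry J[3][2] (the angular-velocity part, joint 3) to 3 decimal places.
axis z_2 = (0.9659,-0.2588,0.0000); lever o_n−o_2 = (-1.9319,-2.0706,2.0000)
cross product → J_v[:, 2] = (-0.5176,-1.9319,-2.5000)
J_ω[:, 2] = z_2
entry J[3][2] = 0.9659

0.966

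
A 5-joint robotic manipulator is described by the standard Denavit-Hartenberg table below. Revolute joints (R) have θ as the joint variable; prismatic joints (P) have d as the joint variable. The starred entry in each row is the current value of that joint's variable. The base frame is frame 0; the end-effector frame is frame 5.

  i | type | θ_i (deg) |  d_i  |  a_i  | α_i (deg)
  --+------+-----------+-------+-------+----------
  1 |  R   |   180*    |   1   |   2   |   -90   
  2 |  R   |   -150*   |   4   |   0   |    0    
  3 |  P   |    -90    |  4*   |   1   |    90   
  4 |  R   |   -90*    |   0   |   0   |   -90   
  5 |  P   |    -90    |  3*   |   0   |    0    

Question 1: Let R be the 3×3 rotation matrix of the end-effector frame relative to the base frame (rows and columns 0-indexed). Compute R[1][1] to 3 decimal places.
1.000

End-effector y-axis (col 1 of R) = (0.0000,1.0000,-0.0000)
R[1][1] = 1.0000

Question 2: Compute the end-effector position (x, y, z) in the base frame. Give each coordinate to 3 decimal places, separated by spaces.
-0.000 -8.000 -2.464

after link 1: o_1 = (-2.0000, 0.0000, 1.0000)
after link 2: o_2 = (-2.0000, -4.0000, 1.0000)
after link 3: o_3 = (-1.5000, -8.0000, 0.1340)
after link 4: o_4 = (-1.5000, -8.0000, 0.1340)
after link 5: o_5 = (-0.0000, -8.0000, -2.4641)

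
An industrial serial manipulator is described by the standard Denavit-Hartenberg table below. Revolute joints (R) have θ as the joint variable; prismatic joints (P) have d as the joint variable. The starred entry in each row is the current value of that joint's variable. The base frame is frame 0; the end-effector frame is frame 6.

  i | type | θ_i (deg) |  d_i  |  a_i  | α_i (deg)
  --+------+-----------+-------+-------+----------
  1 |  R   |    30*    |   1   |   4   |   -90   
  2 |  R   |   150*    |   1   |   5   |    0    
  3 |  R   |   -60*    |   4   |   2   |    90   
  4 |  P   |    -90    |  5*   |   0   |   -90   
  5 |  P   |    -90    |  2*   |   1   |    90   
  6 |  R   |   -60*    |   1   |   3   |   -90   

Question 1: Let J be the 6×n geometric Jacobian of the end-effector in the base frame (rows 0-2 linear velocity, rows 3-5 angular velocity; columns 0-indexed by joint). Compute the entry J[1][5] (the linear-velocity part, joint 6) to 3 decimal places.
axis z_5 = (-0.5000,0.8660,0.0000); lever o_n−o_5 = (0.7990,1.6160,2.5981)
cross product → J_v[:, 5] = (2.2500,1.2990,-1.5000)
J_ω[:, 5] = z_5
entry J[1][5] = 1.2990

1.299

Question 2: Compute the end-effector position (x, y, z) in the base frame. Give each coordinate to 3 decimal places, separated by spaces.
after link 1: o_1 = (3.4641, 2.0000, 1.0000)
after link 2: o_2 = (-0.7859, 0.7010, -1.5000)
after link 3: o_3 = (-2.7859, 4.1651, -3.5000)
after link 4: o_4 = (1.5442, 6.6651, -3.5000)
after link 5: o_5 = (2.4103, 7.1651, -5.5000)
after link 6: o_6 = (3.2093, 8.7811, -2.9019)

3.209 8.781 -2.902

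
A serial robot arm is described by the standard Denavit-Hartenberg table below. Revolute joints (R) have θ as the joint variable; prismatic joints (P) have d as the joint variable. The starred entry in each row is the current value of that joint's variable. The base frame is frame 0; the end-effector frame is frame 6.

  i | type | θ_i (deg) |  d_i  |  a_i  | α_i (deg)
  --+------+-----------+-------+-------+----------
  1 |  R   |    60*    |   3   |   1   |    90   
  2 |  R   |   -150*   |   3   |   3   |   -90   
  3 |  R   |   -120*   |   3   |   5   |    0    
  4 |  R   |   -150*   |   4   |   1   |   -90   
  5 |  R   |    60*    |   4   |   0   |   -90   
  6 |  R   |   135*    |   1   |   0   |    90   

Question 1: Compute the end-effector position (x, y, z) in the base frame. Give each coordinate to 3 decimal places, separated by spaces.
9.873 2.708 -0.879

after link 1: o_1 = (0.5000, 0.8660, 3.0000)
after link 2: o_2 = (1.7990, -2.8840, 1.5000)
after link 3: o_3 = (7.3816, -1.8750, 0.1519)
after link 4: o_4 = (7.5155, 0.3571, -3.3122)
after link 5: o_5 = (9.2476, 3.3571, -1.3122)
after link 6: o_6 = (9.8726, 2.7075, -0.8792)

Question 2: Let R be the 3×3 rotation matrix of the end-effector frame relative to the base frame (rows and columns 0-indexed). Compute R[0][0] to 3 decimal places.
0.153

End-effector x-axis (col 0 of R) = (0.1531,-0.4419,-0.8839)
R[0][0] = 0.1531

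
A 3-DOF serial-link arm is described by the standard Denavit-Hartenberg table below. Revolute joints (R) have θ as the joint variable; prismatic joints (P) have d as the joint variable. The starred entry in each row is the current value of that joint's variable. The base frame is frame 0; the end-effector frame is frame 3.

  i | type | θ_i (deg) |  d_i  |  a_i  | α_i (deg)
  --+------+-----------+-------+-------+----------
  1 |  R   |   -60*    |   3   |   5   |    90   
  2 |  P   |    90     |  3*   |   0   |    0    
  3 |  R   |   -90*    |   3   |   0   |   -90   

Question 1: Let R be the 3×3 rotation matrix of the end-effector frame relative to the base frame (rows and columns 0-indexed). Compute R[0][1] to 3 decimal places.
0.866

End-effector y-axis (col 1 of R) = (0.8660,0.5000,0.0000)
R[0][1] = 0.8660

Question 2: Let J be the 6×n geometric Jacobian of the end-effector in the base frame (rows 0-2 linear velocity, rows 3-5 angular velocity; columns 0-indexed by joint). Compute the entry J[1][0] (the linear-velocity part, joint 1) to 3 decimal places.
axis z_0 = ẑ; lever o_n−o_0 = (-2.6962,-7.3301,3.0000)
cross product → J_v[:, 0] = (7.3301,-2.6962,0.0000)
J_ω[:, 0] = z_0
entry J[1][0] = -2.6962

-2.696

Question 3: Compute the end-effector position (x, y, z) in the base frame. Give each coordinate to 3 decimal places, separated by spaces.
after link 1: o_1 = (2.5000, -4.3301, 3.0000)
after link 2: o_2 = (-0.0981, -5.8301, 3.0000)
after link 3: o_3 = (-2.6962, -7.3301, 3.0000)

-2.696 -7.330 3.000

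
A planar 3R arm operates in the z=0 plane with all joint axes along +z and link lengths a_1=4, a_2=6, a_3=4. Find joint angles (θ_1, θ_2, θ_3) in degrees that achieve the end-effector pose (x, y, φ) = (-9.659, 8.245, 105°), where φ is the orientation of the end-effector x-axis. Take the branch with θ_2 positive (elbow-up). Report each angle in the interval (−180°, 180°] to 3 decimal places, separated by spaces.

134.993 30.012 -60.004

wrist centre = target − a_3·(cos φ, sin φ) = (-8.6237, 4.3813)
cos θ_2 = (93.5644−4²−6²)/(2·4·6) = 0.8659; θ_2 = 30.0116° (elbow-up)
β = atan2(4.3813,-8.6237) = 153.0671°; ψ = atan2(3.0010,9.1955) = 18.0746°
θ_1 = β − ψ = 134.9925°
θ_3 = φ − θ_1 − θ_2 = -60.0041° (wrapped to (-180°,180°])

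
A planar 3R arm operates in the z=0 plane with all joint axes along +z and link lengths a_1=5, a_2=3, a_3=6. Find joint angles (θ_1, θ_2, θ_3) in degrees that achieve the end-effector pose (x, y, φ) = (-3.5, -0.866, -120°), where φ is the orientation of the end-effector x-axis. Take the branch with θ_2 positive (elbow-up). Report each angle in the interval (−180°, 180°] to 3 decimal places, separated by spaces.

60.000 120.000 60.000

wrist centre = target − a_3·(cos φ, sin φ) = (-0.5000, 4.3302)
cos θ_2 = (19.0002−5²−3²)/(2·5·3) = -0.5000; θ_2 = 119.9995° (elbow-up)
β = atan2(4.3302,-0.5000) = 96.5867°; ψ = atan2(2.5981,3.5000) = 36.5867°
θ_1 = β − ψ = 60.0000°
θ_3 = φ − θ_1 − θ_2 = 60.0005° (wrapped to (-180°,180°])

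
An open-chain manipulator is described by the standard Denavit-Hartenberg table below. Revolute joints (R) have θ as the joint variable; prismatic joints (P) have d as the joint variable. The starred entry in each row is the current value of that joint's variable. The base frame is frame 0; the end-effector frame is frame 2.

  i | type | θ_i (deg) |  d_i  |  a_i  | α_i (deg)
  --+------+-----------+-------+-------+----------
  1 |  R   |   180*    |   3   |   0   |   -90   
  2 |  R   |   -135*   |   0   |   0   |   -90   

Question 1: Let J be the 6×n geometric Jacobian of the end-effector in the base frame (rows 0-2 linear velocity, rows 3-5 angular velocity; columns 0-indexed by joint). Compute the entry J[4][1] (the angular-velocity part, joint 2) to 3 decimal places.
-1.000

axis z_1 = (-0.0000,-1.0000,0.0000); lever o_n−o_1 = (0.0000,0.0000,0.0000)
cross product → J_v[:, 1] = (-0.0000,0.0000,0.0000)
J_ω[:, 1] = z_1
entry J[4][1] = -1.0000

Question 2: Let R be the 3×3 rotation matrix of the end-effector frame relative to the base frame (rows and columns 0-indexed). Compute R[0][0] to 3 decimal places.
End-effector x-axis (col 0 of R) = (0.7071,-0.0000,0.7071)
R[0][0] = 0.7071

0.707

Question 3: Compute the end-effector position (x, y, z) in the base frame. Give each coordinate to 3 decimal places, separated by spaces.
0.000 0.000 3.000

after link 1: o_1 = (0.0000, 0.0000, 3.0000)
after link 2: o_2 = (0.0000, 0.0000, 3.0000)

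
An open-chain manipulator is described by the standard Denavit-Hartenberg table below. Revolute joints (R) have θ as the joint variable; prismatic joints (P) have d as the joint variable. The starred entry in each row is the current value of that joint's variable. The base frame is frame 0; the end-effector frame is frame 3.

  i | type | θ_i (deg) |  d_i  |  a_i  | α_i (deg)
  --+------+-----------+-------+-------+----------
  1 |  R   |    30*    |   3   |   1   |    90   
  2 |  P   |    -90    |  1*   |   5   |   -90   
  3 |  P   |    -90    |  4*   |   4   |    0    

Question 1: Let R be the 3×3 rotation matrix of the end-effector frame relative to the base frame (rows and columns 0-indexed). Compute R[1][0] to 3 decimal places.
-0.866

End-effector x-axis (col 0 of R) = (0.5000,-0.8660,0.0000)
R[1][0] = -0.8660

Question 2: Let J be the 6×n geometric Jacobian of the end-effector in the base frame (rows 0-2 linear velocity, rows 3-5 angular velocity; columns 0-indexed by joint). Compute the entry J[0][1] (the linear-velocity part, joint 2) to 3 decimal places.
prismatic axis z_1 = (0.5000,-0.8660,0.0000)
J_v[:, 1] = z_1; J_ω[:, 1] = (0,0,0)
entry J[0][1] = 0.5000

0.500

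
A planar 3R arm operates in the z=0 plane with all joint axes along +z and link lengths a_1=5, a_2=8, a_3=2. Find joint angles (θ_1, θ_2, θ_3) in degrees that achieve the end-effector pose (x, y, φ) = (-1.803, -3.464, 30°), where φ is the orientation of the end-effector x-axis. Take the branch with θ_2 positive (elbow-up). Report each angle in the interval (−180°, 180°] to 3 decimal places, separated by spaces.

134.992 135.008 120.000

wrist centre = target − a_3·(cos φ, sin φ) = (-3.5351, -4.4640)
cos θ_2 = (32.4239−5²−8²)/(2·5·8) = -0.7072; θ_2 = 135.0077° (elbow-up)
β = atan2(-4.4640,-3.5351) = -128.3758°; ψ = atan2(5.6561,-0.6576) = 96.6318°
θ_1 = β − ψ = -225.0076°
θ_3 = φ − θ_1 − θ_2 = 119.9999° (wrapped to (-180°,180°])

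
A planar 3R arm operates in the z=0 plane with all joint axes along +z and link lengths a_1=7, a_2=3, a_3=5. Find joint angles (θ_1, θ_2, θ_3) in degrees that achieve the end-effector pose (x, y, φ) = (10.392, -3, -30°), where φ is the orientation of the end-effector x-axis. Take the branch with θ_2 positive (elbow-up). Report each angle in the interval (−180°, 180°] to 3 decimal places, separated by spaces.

wrist centre = target − a_3·(cos φ, sin φ) = (6.0619, -0.5000)
cos θ_2 = (36.9963−7²−3²)/(2·7·3) = -0.5001; θ_2 = 120.0058° (elbow-up)
β = atan2(-0.5000,6.0619) = -4.7152°; ψ = atan2(2.5979,5.4997) = 25.2848°
θ_1 = β − ψ = -30.0000°
θ_3 = φ − θ_1 − θ_2 = -120.0058° (wrapped to (-180°,180°])

-30.000 120.006 -120.006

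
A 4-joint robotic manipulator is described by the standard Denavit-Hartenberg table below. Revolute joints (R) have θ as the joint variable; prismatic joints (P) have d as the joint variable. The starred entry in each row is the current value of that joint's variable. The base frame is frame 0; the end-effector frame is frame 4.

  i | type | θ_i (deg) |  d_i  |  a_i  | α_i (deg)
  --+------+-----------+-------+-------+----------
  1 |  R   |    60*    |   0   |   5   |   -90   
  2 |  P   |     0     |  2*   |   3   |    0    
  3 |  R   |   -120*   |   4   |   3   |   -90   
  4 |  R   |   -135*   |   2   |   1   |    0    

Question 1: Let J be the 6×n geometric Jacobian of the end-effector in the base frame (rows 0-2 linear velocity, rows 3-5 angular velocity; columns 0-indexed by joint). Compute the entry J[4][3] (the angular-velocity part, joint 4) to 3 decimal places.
axis z_3 = (0.4330,0.7500,0.5000); lever o_n−o_3 = (0.4304,2.1597,0.3876)
cross product → J_v[:, 3] = (-0.7891,0.0474,0.6124)
J_ω[:, 3] = z_3
entry J[4][3] = 0.7500

0.750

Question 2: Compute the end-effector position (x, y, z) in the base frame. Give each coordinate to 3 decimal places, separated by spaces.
after link 1: o_1 = (2.5000, 4.3301, 0.0000)
after link 2: o_2 = (2.2679, 7.9282, 0.0000)
after link 3: o_3 = (-1.9462, 8.6292, 2.5981)
after link 4: o_4 = (-1.5157, 10.7889, 2.9857)

-1.516 10.789 2.986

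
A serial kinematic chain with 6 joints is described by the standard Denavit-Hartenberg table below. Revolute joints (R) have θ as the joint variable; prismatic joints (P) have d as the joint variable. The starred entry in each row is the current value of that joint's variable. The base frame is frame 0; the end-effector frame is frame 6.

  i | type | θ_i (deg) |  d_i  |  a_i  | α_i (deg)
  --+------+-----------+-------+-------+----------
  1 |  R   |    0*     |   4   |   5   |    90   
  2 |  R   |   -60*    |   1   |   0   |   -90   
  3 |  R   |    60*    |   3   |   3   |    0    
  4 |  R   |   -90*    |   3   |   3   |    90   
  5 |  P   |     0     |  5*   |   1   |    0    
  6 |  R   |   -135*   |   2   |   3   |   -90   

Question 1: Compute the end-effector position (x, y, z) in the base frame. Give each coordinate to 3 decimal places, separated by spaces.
after link 1: o_1 = (5.0000, 0.0000, 4.0000)
after link 2: o_2 = (5.0000, -1.0000, 4.0000)
after link 3: o_3 = (8.3481, 1.5981, 4.2010)
after link 4: o_4 = (12.2452, 0.0981, 3.4510)
after link 5: o_5 = (11.4282, -4.7321, 4.8660)
after link 6: o_6 = (8.1725, -5.4034, 6.2624)

8.173 -5.403 6.262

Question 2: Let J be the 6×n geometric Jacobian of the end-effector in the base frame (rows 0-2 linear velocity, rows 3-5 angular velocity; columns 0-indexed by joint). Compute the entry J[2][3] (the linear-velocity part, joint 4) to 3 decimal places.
-6.063

axis z_3 = (0.8660,-0.0000,0.5000); lever o_n−o_3 = (-0.1755,-7.0015,2.0614)
cross product → J_v[:, 3] = (3.5008,-1.8730,-6.0635)
J_ω[:, 3] = z_3
entry J[2][3] = -6.0635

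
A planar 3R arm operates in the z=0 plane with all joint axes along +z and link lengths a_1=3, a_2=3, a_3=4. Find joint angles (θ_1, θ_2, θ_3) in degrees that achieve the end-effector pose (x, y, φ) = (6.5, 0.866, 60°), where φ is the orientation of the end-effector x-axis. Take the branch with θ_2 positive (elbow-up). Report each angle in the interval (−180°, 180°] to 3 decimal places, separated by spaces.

-60.000 60.000 60.000

wrist centre = target − a_3·(cos φ, sin φ) = (4.5000, -2.5981)
cos θ_2 = (27.0001−3²−3²)/(2·3·3) = 0.5000; θ_2 = 59.9995° (elbow-up)
β = atan2(-2.5981,4.5000) = -30.0002°; ψ = atan2(2.5981,4.5000) = 29.9998°
θ_1 = β − ψ = -60.0000°
θ_3 = φ − θ_1 − θ_2 = 60.0005° (wrapped to (-180°,180°])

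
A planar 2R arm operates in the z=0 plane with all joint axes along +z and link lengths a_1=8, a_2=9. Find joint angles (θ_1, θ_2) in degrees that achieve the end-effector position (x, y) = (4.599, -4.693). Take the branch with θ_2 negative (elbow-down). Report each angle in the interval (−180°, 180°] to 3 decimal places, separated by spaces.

30.004 -135.001

cos θ_2 = (43.1750−8²−9²)/(2·8·9) = -0.7071; θ_2 = -135.0009° (elbow-down)
β = atan2(-4.6930,4.5990) = -45.5796°; ψ = atan2(-6.3639,1.6359) = -75.5833°
θ_1 = β − ψ = 30.0037°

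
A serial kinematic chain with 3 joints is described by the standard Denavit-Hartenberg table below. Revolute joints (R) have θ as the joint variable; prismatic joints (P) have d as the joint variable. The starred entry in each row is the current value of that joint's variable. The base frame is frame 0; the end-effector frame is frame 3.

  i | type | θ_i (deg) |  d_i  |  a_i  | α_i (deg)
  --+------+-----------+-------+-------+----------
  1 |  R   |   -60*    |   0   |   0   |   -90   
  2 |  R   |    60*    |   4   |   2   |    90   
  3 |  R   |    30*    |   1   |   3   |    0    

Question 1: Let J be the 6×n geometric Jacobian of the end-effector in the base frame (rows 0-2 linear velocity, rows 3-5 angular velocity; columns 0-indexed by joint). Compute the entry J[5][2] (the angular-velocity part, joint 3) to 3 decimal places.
0.500

axis z_2 = (0.4330,-0.7500,0.5000); lever o_n−o_2 = (2.3816,-1.1250,-1.7500)
cross product → J_v[:, 2] = (1.8750,1.9486,1.2990)
J_ω[:, 2] = z_2
entry J[5][2] = 0.5000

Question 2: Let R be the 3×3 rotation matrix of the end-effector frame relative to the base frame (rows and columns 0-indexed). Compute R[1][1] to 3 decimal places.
0.650

End-effector y-axis (col 1 of R) = (0.6250,0.6495,0.4330)
R[1][1] = 0.6495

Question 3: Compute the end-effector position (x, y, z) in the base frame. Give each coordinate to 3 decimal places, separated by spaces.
after link 1: o_1 = (0.0000, 0.0000, 0.0000)
after link 2: o_2 = (3.9641, 1.1340, -1.7321)
after link 3: o_3 = (6.3457, 0.0090, -3.4821)

6.346 0.009 -3.482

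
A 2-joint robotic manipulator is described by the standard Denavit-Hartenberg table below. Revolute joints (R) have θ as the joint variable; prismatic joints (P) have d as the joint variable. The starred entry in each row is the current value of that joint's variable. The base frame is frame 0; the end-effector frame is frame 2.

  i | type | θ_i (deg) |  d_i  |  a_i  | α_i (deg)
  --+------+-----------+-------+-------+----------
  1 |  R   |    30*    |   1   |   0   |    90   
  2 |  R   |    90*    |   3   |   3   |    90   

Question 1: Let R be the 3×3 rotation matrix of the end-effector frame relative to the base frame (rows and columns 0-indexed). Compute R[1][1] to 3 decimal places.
-0.866

End-effector y-axis (col 1 of R) = (0.5000,-0.8660,0.0000)
R[1][1] = -0.8660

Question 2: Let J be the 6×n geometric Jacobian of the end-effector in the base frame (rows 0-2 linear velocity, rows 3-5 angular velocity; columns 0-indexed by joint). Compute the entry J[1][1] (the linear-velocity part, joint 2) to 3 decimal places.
axis z_1 = (0.5000,-0.8660,0.0000); lever o_n−o_1 = (1.5000,-2.5981,3.0000)
cross product → J_v[:, 1] = (-2.5981,-1.5000,0.0000)
J_ω[:, 1] = z_1
entry J[1][1] = -1.5000

-1.500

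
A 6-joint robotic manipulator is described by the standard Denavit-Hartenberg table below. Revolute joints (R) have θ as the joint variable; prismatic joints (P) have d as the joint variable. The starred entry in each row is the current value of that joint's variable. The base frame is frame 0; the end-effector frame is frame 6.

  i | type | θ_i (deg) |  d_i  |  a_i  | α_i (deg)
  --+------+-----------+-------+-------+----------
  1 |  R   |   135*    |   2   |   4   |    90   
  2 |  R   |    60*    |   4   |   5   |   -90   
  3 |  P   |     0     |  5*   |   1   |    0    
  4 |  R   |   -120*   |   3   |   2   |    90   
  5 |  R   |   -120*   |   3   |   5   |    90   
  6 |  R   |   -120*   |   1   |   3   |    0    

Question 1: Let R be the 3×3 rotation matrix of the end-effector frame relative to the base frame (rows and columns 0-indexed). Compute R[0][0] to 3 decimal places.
End-effector x-axis (col 0 of R) = (0.5035,0.4151,0.7578)
R[0][0] = 0.5035

0.503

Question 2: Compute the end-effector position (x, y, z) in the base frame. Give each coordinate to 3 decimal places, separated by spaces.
after link 1: o_1 = (-2.8284, 2.8284, 2.0000)
after link 2: o_2 = (-1.7678, 7.4246, 6.3301)
after link 3: o_3 = (0.9405, 4.7163, 9.6962)
after link 4: o_4 = (4.3560, 3.7504, 10.3301)
after link 5: o_5 = (-0.4107, 3.3338, 6.9976)
after link 6: o_6 = (0.7225, 3.8957, 9.8959)

0.723 3.896 9.896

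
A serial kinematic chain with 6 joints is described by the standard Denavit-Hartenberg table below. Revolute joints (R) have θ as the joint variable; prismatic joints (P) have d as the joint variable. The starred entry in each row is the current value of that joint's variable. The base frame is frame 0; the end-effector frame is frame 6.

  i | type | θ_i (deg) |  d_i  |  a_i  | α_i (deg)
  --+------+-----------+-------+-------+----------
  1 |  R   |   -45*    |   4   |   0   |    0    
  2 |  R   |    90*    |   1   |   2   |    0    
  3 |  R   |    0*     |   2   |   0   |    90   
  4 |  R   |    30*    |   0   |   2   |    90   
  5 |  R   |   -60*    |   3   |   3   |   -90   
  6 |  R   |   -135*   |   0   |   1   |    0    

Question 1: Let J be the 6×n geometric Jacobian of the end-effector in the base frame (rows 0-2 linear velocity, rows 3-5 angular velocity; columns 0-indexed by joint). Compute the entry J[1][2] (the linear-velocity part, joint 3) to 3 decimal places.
axis z_2 = (0.0000,0.0000,1.0000); lever o_n−o_2 = (1.8334,4.6416,0.3628)
cross product → J_v[:, 2] = (-4.6416,1.8334,0.0000)
J_ω[:, 2] = z_2
entry J[1][2] = 1.8334

1.833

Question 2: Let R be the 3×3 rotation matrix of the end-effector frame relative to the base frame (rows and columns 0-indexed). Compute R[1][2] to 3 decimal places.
End-effector z-axis (col 2 of R) = (0.8839,0.1768,0.4330)
R[1][2] = 0.1768

0.177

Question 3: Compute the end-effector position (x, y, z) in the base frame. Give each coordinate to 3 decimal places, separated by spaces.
after link 1: o_1 = (0.0000, 0.0000, 4.0000)
after link 2: o_2 = (1.4142, 1.4142, 5.0000)
after link 3: o_3 = (1.4142, 1.4142, 7.0000)
after link 4: o_4 = (2.6390, 2.6390, 8.0000)
after link 5: o_5 = (2.7811, 6.4553, 6.1519)
after link 6: o_6 = (3.2476, 6.0558, 5.3628)

3.248 6.056 5.363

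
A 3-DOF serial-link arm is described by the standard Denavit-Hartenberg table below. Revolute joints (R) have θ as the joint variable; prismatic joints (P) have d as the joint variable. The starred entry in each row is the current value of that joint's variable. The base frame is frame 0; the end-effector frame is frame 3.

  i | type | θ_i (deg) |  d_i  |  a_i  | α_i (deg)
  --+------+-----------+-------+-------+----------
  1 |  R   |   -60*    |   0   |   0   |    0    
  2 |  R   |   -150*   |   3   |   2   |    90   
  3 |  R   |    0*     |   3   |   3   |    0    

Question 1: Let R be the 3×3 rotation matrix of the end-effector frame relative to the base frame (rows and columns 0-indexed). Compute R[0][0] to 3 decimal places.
End-effector x-axis (col 0 of R) = (-0.8660,0.5000,0.0000)
R[0][0] = -0.8660

-0.866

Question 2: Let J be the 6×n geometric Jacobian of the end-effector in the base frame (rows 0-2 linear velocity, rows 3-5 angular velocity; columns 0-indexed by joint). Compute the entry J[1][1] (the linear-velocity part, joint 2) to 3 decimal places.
-2.830

axis z_1 = (0.0000,0.0000,1.0000); lever o_n−o_1 = (-2.8301,5.0981,3.0000)
cross product → J_v[:, 1] = (-5.0981,-2.8301,0.0000)
J_ω[:, 1] = z_1
entry J[1][1] = -2.8301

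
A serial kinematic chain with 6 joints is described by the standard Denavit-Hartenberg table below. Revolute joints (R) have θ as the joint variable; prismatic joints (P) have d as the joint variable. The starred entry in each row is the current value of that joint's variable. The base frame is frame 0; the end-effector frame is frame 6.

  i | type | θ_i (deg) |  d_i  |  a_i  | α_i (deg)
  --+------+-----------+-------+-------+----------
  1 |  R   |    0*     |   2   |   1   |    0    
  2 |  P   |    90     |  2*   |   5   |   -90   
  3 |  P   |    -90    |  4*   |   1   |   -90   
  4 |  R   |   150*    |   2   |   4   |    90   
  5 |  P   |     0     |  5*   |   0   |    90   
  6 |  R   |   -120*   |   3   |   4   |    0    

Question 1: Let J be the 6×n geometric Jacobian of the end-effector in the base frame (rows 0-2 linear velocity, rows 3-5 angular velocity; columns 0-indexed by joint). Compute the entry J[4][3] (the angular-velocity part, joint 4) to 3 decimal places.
axis z_3 = (-0.0000,1.0000,-0.0000); lever o_n−o_3 = (2.3301,-1.0000,-0.9641)
cross product → J_v[:, 3] = (-0.9641,-0.0000,-2.3301)
J_ω[:, 3] = z_3
entry J[4][3] = 1.0000

1.000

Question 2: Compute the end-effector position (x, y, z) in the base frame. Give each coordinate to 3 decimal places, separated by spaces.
after link 1: o_1 = (1.0000, 0.0000, 2.0000)
after link 2: o_2 = (1.0000, 5.0000, 4.0000)
after link 3: o_3 = (-3.0000, 5.0000, 5.0000)
after link 4: o_4 = (-1.0000, 7.0000, 1.5359)
after link 5: o_5 = (3.3301, 7.0000, 4.0359)
after link 6: o_6 = (-0.6699, 4.0000, 4.0359)

-0.670 4.000 4.036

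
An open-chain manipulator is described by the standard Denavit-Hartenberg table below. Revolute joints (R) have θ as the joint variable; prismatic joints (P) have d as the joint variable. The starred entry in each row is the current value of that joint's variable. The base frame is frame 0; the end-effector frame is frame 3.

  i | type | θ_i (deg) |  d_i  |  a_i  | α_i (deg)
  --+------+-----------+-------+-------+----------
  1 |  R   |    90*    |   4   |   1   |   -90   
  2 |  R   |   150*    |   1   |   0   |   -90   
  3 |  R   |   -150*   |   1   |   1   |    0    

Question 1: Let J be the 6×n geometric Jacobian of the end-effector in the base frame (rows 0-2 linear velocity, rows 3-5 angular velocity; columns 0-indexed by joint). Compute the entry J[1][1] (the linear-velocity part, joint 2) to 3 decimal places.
1.299

axis z_1 = (-1.0000,0.0000,0.0000); lever o_n−o_1 = (-1.5000,0.2500,1.2990)
cross product → J_v[:, 1] = (0.0000,1.2990,-0.2500)
J_ω[:, 1] = z_1
entry J[1][1] = 1.2990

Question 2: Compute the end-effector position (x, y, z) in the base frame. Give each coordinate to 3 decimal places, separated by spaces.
-1.500 1.250 5.299

after link 1: o_1 = (0.0000, 1.0000, 4.0000)
after link 2: o_2 = (-1.0000, 1.0000, 4.0000)
after link 3: o_3 = (-1.5000, 1.2500, 5.2990)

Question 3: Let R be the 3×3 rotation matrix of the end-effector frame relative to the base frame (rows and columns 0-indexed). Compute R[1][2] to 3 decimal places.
End-effector z-axis (col 2 of R) = (-0.0000,-0.5000,0.8660)
R[1][2] = -0.5000

-0.500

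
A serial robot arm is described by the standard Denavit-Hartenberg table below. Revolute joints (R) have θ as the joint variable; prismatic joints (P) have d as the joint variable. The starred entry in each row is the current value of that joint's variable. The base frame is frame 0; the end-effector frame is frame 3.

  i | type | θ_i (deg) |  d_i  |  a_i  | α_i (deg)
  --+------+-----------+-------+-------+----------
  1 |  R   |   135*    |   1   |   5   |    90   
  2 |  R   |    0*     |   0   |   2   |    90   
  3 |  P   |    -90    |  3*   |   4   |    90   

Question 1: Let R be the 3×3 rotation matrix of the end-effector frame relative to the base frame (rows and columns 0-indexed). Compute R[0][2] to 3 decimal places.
0.707

End-effector z-axis (col 2 of R) = (0.7071,-0.7071,-0.0000)
R[0][2] = 0.7071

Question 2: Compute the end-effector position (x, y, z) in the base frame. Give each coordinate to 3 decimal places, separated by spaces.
-7.778 2.121 -2.000

after link 1: o_1 = (-3.5355, 3.5355, 1.0000)
after link 2: o_2 = (-4.9497, 4.9497, 1.0000)
after link 3: o_3 = (-7.7782, 2.1213, -2.0000)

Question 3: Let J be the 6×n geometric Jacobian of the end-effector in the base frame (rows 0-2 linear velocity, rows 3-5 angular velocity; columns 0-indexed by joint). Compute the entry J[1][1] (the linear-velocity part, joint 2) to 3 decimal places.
2.121

axis z_1 = (0.7071,0.7071,0.0000); lever o_n−o_1 = (-4.2426,-1.4142,-3.0000)
cross product → J_v[:, 1] = (-2.1213,2.1213,2.0000)
J_ω[:, 1] = z_1
entry J[1][1] = 2.1213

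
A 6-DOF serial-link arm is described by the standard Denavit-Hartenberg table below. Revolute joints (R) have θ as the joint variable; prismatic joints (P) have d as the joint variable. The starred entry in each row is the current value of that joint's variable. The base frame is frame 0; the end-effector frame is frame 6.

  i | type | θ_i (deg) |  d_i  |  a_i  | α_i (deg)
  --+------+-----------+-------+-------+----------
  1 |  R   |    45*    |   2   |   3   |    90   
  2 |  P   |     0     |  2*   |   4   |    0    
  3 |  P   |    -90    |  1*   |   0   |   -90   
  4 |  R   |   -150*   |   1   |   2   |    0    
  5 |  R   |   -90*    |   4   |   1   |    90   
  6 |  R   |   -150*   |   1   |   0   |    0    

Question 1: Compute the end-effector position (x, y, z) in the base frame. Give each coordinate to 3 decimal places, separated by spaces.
after link 1: o_1 = (2.1213, 2.1213, 2.0000)
after link 2: o_2 = (6.3640, 3.5355, 2.0000)
after link 3: o_3 = (7.0711, 2.8284, 2.0000)
after link 4: o_4 = (8.4853, 2.8284, 3.7321)
after link 5: o_5 = (10.7013, 6.2692, 4.2321)
after link 6: o_6 = (10.3478, 6.6228, 3.3660)

10.348 6.623 3.366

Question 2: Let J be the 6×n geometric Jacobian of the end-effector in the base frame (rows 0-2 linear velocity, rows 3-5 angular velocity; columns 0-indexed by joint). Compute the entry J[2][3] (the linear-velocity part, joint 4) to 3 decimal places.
axis z_3 = (0.7071,0.7071,0.0000); lever o_n−o_3 = (3.2767,3.7944,1.3660)
cross product → J_v[:, 3] = (0.9659,-0.9659,0.3660)
J_ω[:, 3] = z_3
entry J[2][3] = 0.3660

0.366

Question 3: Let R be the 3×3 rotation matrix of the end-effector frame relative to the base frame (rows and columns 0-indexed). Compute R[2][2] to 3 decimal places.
-0.866

End-effector z-axis (col 2 of R) = (-0.3536,0.3536,-0.8660)
R[2][2] = -0.8660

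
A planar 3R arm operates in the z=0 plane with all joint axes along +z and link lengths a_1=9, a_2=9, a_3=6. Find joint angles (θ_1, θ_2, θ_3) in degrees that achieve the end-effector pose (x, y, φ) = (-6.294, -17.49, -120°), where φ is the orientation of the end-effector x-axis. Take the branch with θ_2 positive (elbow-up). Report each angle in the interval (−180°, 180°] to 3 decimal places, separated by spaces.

wrist centre = target − a_3·(cos φ, sin φ) = (-3.2940, -12.2938)
cos θ_2 = (161.9891−9²−9²)/(2·9·9) = -0.0001; θ_2 = 90.0038° (elbow-up)
β = atan2(-12.2938,-3.2940) = -104.9994°; ψ = atan2(9.0000,8.9994) = 45.0019°
θ_1 = β − ψ = -150.0014°
θ_3 = φ − θ_1 − θ_2 = -60.0025° (wrapped to (-180°,180°])

-150.001 90.004 -60.002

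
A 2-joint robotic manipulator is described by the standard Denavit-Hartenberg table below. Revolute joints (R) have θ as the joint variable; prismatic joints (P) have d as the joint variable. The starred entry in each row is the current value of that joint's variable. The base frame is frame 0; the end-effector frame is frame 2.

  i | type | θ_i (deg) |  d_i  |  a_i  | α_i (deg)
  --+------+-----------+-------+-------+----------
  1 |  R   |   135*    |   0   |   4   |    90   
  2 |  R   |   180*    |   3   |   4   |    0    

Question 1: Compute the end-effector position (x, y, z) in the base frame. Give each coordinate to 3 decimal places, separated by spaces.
after link 1: o_1 = (-2.8284, 2.8284, 0.0000)
after link 2: o_2 = (2.1213, 2.1213, 0.0000)

2.121 2.121 0.000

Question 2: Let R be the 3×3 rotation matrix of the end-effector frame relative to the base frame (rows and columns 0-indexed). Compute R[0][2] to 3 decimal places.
0.707

End-effector z-axis (col 2 of R) = (0.7071,0.7071,0.0000)
R[0][2] = 0.7071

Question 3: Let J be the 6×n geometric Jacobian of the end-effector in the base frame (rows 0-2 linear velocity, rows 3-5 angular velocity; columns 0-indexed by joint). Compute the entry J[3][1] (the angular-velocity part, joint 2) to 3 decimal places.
0.707

axis z_1 = (0.7071,0.7071,0.0000); lever o_n−o_1 = (4.9497,-0.7071,0.0000)
cross product → J_v[:, 1] = (0.0000,-0.0000,-4.0000)
J_ω[:, 1] = z_1
entry J[3][1] = 0.7071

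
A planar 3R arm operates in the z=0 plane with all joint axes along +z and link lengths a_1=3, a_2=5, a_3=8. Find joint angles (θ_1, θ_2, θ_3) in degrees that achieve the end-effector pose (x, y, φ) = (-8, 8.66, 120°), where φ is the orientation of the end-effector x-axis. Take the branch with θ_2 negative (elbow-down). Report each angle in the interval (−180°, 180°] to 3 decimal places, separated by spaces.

wrist centre = target − a_3·(cos φ, sin φ) = (-4.0000, 1.7318)
cos θ_2 = (18.9991−3²−5²)/(2·3·5) = -0.5000; θ_2 = -120.0019° (elbow-down)
β = atan2(1.7318,-4.0000) = 156.5898°; ψ = atan2(-4.3300,0.4999) = -83.4150°
θ_1 = β − ψ = 240.0049°
θ_3 = φ − θ_1 − θ_2 = -0.0029° (wrapped to (-180°,180°])

-119.995 -120.002 -0.003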